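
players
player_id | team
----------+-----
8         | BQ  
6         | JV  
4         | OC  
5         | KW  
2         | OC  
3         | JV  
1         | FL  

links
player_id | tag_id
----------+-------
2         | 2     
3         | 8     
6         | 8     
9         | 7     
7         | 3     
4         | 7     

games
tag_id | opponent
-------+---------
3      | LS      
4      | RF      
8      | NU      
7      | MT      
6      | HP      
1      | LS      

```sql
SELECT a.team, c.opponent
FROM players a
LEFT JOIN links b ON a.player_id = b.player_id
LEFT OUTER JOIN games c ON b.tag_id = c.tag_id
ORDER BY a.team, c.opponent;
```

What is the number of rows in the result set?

Joins associate left-to-right: players LEFT JOIN links on player_id gives 7 intermediate row(s).
Then LEFT JOIN `games c` on tag_id: each of those 7 rows is kept; rows whose b.tag_id has no match in c get NULL for c's columns.
Result: 7 row(s).

7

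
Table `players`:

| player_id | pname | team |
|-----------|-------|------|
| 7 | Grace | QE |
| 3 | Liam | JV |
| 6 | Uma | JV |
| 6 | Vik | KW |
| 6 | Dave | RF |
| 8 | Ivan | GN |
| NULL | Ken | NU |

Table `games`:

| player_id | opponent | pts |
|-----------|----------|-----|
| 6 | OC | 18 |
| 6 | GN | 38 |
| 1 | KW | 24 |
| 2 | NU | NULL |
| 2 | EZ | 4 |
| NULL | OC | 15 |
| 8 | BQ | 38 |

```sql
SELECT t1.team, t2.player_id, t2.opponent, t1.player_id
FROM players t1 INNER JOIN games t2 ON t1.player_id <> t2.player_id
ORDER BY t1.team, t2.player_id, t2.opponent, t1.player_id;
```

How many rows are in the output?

29

INNER JOIN keeps only pairs where the ON condition holds.
Matching on t1.player_id <> t2.player_id. A NULL in a compared column never satisfies the condition.
- t1 row (player_id=7): matches 6 t2 row(s) → 6 output row(s).
- t1 row (player_id=3): matches 6 t2 row(s) → 6 output row(s).
- t1 row (player_id=6): matches 4 t2 row(s) → 4 output row(s).
- t1 row (player_id=6): matches 4 t2 row(s) → 4 output row(s).
- t1 row (player_id=6): matches 4 t2 row(s) → 4 output row(s).
- t1 row (player_id=8): matches 5 t2 row(s) → 5 output row(s).
- t1 row (player_id=NULL): no match → dropped.
Total: 29 rows.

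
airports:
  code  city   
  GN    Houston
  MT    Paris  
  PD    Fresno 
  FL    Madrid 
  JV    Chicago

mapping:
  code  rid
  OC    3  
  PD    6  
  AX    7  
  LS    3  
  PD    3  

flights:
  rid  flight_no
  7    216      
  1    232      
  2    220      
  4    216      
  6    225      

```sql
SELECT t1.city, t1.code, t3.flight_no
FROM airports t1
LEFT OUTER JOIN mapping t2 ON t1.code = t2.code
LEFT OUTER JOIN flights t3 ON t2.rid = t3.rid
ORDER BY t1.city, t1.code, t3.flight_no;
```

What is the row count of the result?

6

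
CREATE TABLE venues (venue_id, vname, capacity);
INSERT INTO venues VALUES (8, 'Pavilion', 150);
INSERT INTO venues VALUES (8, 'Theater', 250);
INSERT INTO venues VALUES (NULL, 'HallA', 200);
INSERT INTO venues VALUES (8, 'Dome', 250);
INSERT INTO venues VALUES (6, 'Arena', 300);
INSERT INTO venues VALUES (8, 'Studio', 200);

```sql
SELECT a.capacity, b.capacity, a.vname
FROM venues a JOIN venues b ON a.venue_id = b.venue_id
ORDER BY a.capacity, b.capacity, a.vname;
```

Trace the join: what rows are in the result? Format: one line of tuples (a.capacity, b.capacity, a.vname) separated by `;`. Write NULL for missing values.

(150, 150, Pavilion); (150, 200, Pavilion); (150, 250, Pavilion); (150, 250, Pavilion); (200, 150, Studio); (200, 200, Studio); (200, 250, Studio); (200, 250, Studio); (250, 150, Dome); (250, 150, Theater); (250, 200, Dome); (250, 200, Theater); (250, 250, Dome); (250, 250, Dome); (250, 250, Theater); (250, 250, Theater); (300, 300, Arena)

INNER JOIN keeps only pairs where the ON condition holds.
Matching on a.venue_id = b.venue_id. A NULL in a compared column never satisfies the condition.
- a[0] venue_id=8 → 4 match(es) in b → 4 row(s).
- a[1] venue_id=8 → 4 match(es) in b → 4 row(s).
- a[2] venue_id=NULL → no match; dropped.
- a[3] venue_id=8 → 4 match(es) in b → 4 row(s).
- a[4] venue_id=6 → 1 match(es) in b → 1 row(s).
- a[5] venue_id=8 → 4 match(es) in b → 4 row(s).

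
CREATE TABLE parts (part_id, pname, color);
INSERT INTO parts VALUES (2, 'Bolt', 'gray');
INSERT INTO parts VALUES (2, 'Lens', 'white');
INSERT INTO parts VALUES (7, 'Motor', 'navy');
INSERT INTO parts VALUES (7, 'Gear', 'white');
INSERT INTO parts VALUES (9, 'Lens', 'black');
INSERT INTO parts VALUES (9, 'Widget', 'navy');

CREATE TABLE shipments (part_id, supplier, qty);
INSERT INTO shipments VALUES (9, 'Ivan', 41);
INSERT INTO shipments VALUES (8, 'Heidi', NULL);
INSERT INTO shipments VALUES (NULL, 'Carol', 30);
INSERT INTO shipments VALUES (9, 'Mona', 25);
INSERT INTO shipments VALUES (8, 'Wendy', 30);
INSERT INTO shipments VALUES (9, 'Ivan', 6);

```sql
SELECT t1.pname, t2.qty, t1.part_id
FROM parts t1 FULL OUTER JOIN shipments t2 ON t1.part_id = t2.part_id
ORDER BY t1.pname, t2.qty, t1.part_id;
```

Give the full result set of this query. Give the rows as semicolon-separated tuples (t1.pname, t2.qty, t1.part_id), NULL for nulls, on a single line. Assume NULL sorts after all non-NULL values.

FULL OUTER JOIN keeps every row from both sides; unmatched rows get NULL for the other side's columns.
Matching on t1.part_id = t2.part_id. A NULL in a compared column never satisfies the condition.
Matched pairs: 6; unmatched t1 rows kept: 4; unmatched t2 rows kept: 3.

(Bolt, NULL, 2); (Gear, NULL, 7); (Lens, 6, 9); (Lens, 25, 9); (Lens, 41, 9); (Lens, NULL, 2); (Motor, NULL, 7); (Widget, 6, 9); (Widget, 25, 9); (Widget, 41, 9); (NULL, 30, NULL); (NULL, 30, NULL); (NULL, NULL, NULL)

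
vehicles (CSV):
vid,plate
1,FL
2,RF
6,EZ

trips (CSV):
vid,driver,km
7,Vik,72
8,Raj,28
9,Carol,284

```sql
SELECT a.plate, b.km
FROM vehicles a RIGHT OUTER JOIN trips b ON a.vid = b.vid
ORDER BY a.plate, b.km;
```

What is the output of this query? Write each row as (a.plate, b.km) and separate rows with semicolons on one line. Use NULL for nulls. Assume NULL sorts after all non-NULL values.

(NULL, 28); (NULL, 72); (NULL, 284)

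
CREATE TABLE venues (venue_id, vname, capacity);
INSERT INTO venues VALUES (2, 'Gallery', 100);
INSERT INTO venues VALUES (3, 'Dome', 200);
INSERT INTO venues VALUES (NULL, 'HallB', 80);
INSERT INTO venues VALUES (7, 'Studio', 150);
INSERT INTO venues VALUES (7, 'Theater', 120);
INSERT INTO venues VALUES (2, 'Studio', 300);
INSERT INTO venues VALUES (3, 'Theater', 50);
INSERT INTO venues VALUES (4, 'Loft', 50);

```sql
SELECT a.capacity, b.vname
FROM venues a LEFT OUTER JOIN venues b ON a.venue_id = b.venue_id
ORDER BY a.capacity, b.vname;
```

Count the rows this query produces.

LEFT JOIN keeps every row from `venues a`; unmatched rows get NULL for `venues b`'s columns.
Matching on a.venue_id = b.venue_id. A NULL in a compared column never satisfies the condition.
Matched pairs: 13; unmatched a rows kept: 1.
Total: 13 matched + 1 padded = 14 rows.

14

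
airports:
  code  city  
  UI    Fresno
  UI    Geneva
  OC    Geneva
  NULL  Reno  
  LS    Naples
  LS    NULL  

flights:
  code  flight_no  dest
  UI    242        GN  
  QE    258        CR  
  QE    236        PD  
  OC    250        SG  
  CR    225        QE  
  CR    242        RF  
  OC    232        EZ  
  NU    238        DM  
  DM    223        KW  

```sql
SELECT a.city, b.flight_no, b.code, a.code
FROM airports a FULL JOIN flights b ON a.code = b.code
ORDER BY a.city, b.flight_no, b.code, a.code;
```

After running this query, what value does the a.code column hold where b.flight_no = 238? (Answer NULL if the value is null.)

FULL OUTER JOIN keeps every row from both sides; unmatched rows get NULL for the other side's columns.
Matching on a.code = b.code. A NULL in a compared column never satisfies the condition.
- a (code=UI) pairs with 1 row(s) of b.
- a (code=UI) pairs with 1 row(s) of b.
- a (code=OC) pairs with 2 row(s) of b.
- a (code=NULL) has no partner → padded with NULL.
- a (code=LS) has no partner → padded with NULL.
- a (code=LS) has no partner → padded with NULL.
- 6 row(s) from b found no a partner → padded with NULL.

NULL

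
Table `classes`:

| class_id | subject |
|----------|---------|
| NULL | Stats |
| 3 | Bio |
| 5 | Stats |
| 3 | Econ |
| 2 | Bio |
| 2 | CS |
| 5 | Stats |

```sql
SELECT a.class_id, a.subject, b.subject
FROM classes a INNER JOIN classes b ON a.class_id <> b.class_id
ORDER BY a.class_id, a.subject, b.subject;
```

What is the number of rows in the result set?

24

INNER JOIN keeps only pairs where the ON condition holds.
Matching on a.class_id <> b.class_id. A NULL in a compared column never satisfies the condition.
- a[0] class_id=NULL → no match; dropped.
- a[1] class_id=3 → 4 match(es) in b → 4 row(s).
- a[2] class_id=5 → 4 match(es) in b → 4 row(s).
- a[3] class_id=3 → 4 match(es) in b → 4 row(s).
- a[4] class_id=2 → 4 match(es) in b → 4 row(s).
- a[5] class_id=2 → 4 match(es) in b → 4 row(s).
- a[6] class_id=5 → 4 match(es) in b → 4 row(s).
Total: 24 rows.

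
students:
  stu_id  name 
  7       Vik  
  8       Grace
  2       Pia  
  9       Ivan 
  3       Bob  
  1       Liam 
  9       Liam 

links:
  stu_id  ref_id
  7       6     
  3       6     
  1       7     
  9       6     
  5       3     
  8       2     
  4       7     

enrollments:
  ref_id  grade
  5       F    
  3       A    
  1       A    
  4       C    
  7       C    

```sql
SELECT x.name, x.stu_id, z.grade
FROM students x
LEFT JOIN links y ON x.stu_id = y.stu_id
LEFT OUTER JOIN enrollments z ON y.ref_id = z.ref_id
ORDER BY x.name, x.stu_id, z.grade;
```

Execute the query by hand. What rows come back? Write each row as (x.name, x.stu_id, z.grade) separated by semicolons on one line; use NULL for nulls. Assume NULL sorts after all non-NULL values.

Evaluate left to right. First `students x LEFT JOIN links y` on stu_id: 7 row(s).
Then LEFT JOIN `enrollments z` on ref_id: each of those 7 rows is kept; rows whose y.ref_id has no match in z get NULL for z's columns.

(Bob, 3, NULL); (Grace, 8, NULL); (Ivan, 9, NULL); (Liam, 1, C); (Liam, 9, NULL); (Pia, 2, NULL); (Vik, 7, NULL)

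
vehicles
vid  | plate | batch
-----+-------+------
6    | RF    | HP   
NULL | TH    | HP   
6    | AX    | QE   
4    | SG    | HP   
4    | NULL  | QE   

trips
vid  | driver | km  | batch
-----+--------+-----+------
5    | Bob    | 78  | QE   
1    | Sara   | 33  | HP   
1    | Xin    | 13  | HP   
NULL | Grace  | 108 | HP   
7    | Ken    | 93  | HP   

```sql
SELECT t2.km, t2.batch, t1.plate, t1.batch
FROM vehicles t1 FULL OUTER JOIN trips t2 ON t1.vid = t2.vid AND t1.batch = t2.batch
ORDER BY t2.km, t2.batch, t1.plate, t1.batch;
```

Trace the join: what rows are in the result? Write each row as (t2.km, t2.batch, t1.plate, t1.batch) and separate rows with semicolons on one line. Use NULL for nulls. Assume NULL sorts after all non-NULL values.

(13, HP, NULL, NULL); (33, HP, NULL, NULL); (78, QE, NULL, NULL); (93, HP, NULL, NULL); (108, HP, NULL, NULL); (NULL, NULL, AX, QE); (NULL, NULL, RF, HP); (NULL, NULL, SG, HP); (NULL, NULL, TH, HP); (NULL, NULL, NULL, QE)

FULL OUTER JOIN keeps every row from both sides; unmatched rows get NULL for the other side's columns.
Matching on t1.vid = t2.vid AND t1.batch = t2.batch. A NULL in a compared column never satisfies the condition.
- t1 (vid=6, batch=HP) has no partner → padded with NULL.
- t1 (vid=NULL, batch=HP) has no partner → padded with NULL.
- t1 (vid=6, batch=QE) has no partner → padded with NULL.
- t1 (vid=4, batch=HP) has no partner → padded with NULL.
- t1 (vid=4, batch=QE) has no partner → padded with NULL.
- plus 5 unmatched t2 row(s), each kept with NULL t1 columns.
After projecting and ordering:
t2.km | t2.batch | t1.plate | t1.batch
13 | HP | NULL | NULL
33 | HP | NULL | NULL
78 | QE | NULL | NULL
93 | HP | NULL | NULL
108 | HP | NULL | NULL
NULL | NULL | AX | QE
NULL | NULL | RF | HP
NULL | NULL | SG | HP
NULL | NULL | TH | HP
NULL | NULL | NULL | QE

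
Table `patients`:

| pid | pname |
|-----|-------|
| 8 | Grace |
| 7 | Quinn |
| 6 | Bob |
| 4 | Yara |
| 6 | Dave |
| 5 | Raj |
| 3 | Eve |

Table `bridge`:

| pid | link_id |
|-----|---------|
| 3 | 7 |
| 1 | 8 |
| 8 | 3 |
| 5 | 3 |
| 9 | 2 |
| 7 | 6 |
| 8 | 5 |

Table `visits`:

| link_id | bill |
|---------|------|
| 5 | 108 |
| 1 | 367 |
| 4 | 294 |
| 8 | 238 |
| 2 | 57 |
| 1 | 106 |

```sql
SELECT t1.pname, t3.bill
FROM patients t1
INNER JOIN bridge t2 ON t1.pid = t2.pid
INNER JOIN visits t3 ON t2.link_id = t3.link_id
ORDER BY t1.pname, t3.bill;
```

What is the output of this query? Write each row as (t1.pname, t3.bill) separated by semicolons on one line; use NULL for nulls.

(Grace, 108)

Joins associate left-to-right: patients INNER JOIN bridge on pid gives 5 intermediate row(s).
Then INNER JOIN `visits t3` on link_id: keep only rows whose t2.link_id appears in t3.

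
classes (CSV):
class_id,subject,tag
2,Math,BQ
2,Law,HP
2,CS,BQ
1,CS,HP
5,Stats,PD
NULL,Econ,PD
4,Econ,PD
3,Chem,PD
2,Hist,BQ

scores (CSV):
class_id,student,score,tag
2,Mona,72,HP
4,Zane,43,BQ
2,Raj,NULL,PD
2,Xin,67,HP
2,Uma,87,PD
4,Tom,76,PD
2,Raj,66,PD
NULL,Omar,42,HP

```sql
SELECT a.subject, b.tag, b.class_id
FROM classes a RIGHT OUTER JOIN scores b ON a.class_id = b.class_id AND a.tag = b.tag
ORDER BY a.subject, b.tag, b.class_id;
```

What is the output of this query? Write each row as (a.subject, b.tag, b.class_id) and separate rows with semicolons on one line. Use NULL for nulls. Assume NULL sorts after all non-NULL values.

(Econ, PD, 4); (Law, HP, 2); (Law, HP, 2); (NULL, BQ, 4); (NULL, HP, NULL); (NULL, PD, 2); (NULL, PD, 2); (NULL, PD, 2)

RIGHT JOIN keeps every row from `scores`; unmatched rows get NULL for `classes`'s columns.
Matching on a.class_id = b.class_id AND a.tag = b.tag. A NULL in a compared column never satisfies the condition.
- a (class_id=2, tag=BQ) has no partner in b.
- a (class_id=2, tag=HP) pairs with 2 row(s) of b.
- a (class_id=2, tag=BQ) has no partner in b.
- a (class_id=1, tag=HP) has no partner in b.
- a (class_id=5, tag=PD) has no partner in b.
- a (class_id=NULL, tag=PD) has no partner in b.
- a (class_id=4, tag=PD) pairs with 1 row(s) of b.
- a (class_id=3, tag=PD) has no partner in b.
- a (class_id=2, tag=BQ) has no partner in b.
- 5 b row(s) had no a match → kept, a columns NULL.
After projecting and ordering:
a.subject | b.tag | b.class_id
Econ | PD | 4
Law | HP | 2
Law | HP | 2
NULL | BQ | 4
NULL | HP | NULL
NULL | PD | 2
NULL | PD | 2
NULL | PD | 2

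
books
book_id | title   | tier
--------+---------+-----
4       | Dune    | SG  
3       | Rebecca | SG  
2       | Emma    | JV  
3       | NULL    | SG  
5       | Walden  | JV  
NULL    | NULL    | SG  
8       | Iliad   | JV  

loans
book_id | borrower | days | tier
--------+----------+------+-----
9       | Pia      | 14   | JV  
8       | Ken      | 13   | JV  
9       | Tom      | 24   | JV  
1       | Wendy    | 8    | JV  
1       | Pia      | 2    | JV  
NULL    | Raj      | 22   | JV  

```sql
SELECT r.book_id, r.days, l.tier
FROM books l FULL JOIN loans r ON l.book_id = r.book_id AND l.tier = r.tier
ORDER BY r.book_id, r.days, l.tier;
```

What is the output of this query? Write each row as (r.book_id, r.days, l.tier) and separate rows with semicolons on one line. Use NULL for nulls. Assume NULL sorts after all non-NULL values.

(1, 2, NULL); (1, 8, NULL); (8, 13, JV); (9, 14, NULL); (9, 24, NULL); (NULL, 22, NULL); (NULL, NULL, JV); (NULL, NULL, JV); (NULL, NULL, SG); (NULL, NULL, SG); (NULL, NULL, SG); (NULL, NULL, SG)

FULL OUTER JOIN keeps every row from both sides; unmatched rows get NULL for the other side's columns.
Matching on l.book_id = r.book_id AND l.tier = r.tier. A NULL in a compared column never satisfies the condition.
Matched pairs: 1; unmatched l rows kept: 6; unmatched r rows kept: 5.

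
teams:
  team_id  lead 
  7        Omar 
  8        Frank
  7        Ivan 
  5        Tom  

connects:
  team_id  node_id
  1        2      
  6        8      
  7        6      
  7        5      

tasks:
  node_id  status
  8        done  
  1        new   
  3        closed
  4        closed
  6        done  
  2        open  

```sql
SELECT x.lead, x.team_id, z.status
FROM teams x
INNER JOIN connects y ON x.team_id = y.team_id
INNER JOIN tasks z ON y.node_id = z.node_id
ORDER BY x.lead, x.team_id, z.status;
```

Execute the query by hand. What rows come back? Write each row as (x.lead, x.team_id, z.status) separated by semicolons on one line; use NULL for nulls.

Evaluate left to right. First `teams x INNER JOIN connects y` on team_id: 4 row(s).
Then INNER JOIN `tasks z` on node_id: keep only rows whose y.node_id appears in z.

(Ivan, 7, done); (Omar, 7, done)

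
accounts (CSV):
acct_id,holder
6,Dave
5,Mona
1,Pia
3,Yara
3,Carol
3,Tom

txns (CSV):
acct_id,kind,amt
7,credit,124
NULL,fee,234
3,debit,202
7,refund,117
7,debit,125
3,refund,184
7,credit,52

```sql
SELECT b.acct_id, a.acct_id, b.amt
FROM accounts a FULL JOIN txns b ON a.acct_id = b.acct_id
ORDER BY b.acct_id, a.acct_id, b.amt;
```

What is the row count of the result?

FULL OUTER JOIN keeps every row from both sides; unmatched rows get NULL for the other side's columns.
Matching on a.acct_id = b.acct_id. A NULL in a compared column never satisfies the condition.
Matched pairs: 6; unmatched a rows kept: 3; unmatched b rows kept: 5.
Total: 6 matched + 8 padded = 14 rows.

14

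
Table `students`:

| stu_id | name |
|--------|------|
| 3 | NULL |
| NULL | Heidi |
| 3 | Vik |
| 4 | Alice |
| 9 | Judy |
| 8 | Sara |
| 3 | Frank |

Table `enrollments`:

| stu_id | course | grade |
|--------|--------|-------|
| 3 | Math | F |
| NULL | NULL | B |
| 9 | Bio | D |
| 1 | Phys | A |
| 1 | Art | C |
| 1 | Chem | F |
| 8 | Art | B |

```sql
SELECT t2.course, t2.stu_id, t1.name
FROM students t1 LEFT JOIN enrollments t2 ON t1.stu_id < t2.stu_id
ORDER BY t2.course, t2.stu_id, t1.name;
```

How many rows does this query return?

11

LEFT JOIN keeps every row from `students`; unmatched rows get NULL for `enrollments`'s columns.
Matching on t1.stu_id < t2.stu_id. A NULL in a compared column never satisfies the condition.
- t1 row (stu_id=3): matches 2 t2 row(s) → 2 output row(s).
- t1 row (stu_id=NULL): no match → kept, t2 columns NULL.
- t1 row (stu_id=3): matches 2 t2 row(s) → 2 output row(s).
- t1 row (stu_id=4): matches 2 t2 row(s) → 2 output row(s).
- t1 row (stu_id=9): no match → kept, t2 columns NULL.
- t1 row (stu_id=8): matches 1 t2 row(s) → 1 output row(s).
- t1 row (stu_id=3): matches 2 t2 row(s) → 2 output row(s).
Total: 9 matched + 2 padded = 11 rows.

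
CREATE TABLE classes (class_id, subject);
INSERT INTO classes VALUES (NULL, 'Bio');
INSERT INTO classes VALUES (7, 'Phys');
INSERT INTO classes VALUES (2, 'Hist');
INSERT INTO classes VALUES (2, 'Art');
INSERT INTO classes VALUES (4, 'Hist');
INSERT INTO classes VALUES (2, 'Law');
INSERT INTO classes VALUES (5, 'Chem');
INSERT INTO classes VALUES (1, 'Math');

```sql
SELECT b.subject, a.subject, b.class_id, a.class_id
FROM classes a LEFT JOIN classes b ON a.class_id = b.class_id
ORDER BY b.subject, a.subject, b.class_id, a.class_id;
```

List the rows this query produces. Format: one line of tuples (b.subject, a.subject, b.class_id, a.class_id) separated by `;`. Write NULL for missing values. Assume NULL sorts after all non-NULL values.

(Art, Art, 2, 2); (Art, Hist, 2, 2); (Art, Law, 2, 2); (Chem, Chem, 5, 5); (Hist, Art, 2, 2); (Hist, Hist, 2, 2); (Hist, Hist, 4, 4); (Hist, Law, 2, 2); (Law, Art, 2, 2); (Law, Hist, 2, 2); (Law, Law, 2, 2); (Math, Math, 1, 1); (Phys, Phys, 7, 7); (NULL, Bio, NULL, NULL)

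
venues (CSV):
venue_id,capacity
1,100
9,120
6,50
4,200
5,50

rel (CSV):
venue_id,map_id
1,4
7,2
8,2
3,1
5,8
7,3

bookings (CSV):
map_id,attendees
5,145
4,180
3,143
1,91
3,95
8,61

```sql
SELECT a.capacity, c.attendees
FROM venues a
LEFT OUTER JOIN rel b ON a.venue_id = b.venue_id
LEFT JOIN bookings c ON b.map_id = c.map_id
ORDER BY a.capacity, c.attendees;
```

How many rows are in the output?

Step 1 — a LEFT JOIN b on venue_id → 5 row(s).
Then LEFT JOIN `bookings c` on map_id: each of those 5 rows is kept; rows whose b.map_id has no match in c get NULL for c's columns.
Result: 5 row(s).

5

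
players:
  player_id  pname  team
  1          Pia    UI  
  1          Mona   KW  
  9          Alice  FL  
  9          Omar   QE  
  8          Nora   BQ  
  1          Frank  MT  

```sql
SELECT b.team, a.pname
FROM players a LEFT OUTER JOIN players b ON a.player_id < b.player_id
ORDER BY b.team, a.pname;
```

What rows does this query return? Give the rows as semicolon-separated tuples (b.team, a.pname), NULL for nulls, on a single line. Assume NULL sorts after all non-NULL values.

LEFT JOIN keeps every row from `players a`; unmatched rows get NULL for `players b`'s columns.
Matching on a.player_id < b.player_id.
Matched pairs: 11; unmatched a rows kept: 2.

(BQ, Frank); (BQ, Mona); (BQ, Pia); (FL, Frank); (FL, Mona); (FL, Nora); (FL, Pia); (QE, Frank); (QE, Mona); (QE, Nora); (QE, Pia); (NULL, Alice); (NULL, Omar)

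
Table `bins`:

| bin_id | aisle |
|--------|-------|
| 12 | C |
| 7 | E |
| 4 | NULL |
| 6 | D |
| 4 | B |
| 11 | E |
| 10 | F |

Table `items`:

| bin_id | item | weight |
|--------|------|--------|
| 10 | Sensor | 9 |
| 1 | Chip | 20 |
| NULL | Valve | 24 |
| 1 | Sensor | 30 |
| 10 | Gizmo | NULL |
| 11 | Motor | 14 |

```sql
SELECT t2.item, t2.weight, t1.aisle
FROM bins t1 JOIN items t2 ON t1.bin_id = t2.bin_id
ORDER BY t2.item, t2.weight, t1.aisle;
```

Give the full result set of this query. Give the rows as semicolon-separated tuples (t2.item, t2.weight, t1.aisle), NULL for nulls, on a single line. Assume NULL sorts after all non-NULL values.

INNER JOIN keeps only pairs where the ON condition holds.
Matching on t1.bin_id = t2.bin_id. A NULL in a compared column never satisfies the condition.
- t1[0] bin_id=12 → no match; dropped.
- t1[1] bin_id=7 → no match; dropped.
- t1[2] bin_id=4 → no match; dropped.
- t1[3] bin_id=6 → no match; dropped.
- t1[4] bin_id=4 → no match; dropped.
- t1[5] bin_id=11 → 1 match(es) in t2 → 1 row(s).
- t1[6] bin_id=10 → 2 match(es) in t2 → 2 row(s).
After projecting and ordering:
t2.item | t2.weight | t1.aisle
Gizmo | NULL | F
Motor | 14 | E
Sensor | 9 | F

(Gizmo, NULL, F); (Motor, 14, E); (Sensor, 9, F)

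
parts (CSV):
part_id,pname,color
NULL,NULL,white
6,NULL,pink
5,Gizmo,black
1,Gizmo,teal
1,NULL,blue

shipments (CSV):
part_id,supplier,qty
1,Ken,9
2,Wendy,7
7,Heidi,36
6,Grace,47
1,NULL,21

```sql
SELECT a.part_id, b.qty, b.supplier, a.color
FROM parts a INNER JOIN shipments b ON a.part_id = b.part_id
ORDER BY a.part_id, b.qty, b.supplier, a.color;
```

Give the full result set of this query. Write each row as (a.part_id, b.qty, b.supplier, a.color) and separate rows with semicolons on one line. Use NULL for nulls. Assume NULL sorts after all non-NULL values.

(1, 9, Ken, blue); (1, 9, Ken, teal); (1, 21, NULL, blue); (1, 21, NULL, teal); (6, 47, Grace, pink)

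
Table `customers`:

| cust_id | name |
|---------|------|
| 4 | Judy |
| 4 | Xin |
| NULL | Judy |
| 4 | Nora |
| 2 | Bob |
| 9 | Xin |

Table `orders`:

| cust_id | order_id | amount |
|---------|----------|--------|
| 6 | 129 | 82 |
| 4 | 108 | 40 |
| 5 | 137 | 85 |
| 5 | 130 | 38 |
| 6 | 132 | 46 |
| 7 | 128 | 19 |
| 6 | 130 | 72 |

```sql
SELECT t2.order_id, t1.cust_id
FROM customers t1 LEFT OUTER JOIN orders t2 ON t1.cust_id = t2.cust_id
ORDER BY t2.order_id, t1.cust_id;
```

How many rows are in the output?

LEFT JOIN keeps every row from `customers`; unmatched rows get NULL for `orders`'s columns.
Matching on t1.cust_id = t2.cust_id. A NULL in a compared column never satisfies the condition.
- t1 (cust_id=4) pairs with 1 row(s) of t2.
- t1 (cust_id=4) pairs with 1 row(s) of t2.
- t1 (cust_id=NULL) has no partner → padded with NULL.
- t1 (cust_id=4) pairs with 1 row(s) of t2.
- t1 (cust_id=2) has no partner → padded with NULL.
- t1 (cust_id=9) has no partner → padded with NULL.
Total: 3 matched + 3 padded = 6 rows.

6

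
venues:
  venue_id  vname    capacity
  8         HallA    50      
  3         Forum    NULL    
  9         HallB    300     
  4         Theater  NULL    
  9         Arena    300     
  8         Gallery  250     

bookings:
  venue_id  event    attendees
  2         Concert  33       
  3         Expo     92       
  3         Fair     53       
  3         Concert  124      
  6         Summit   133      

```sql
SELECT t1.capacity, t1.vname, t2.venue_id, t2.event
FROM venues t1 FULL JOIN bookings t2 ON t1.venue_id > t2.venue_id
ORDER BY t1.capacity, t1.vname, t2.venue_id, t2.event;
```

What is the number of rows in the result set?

25

FULL OUTER JOIN keeps every row from both sides; unmatched rows get NULL for the other side's columns.
Matching on t1.venue_id > t2.venue_id.
- t1 row (venue_id=8): matches 5 t2 row(s) → 5 output row(s).
- t1 row (venue_id=3): matches 1 t2 row(s) → 1 output row(s).
- t1 row (venue_id=9): matches 5 t2 row(s) → 5 output row(s).
- t1 row (venue_id=4): matches 4 t2 row(s) → 4 output row(s).
- t1 row (venue_id=9): matches 5 t2 row(s) → 5 output row(s).
- t1 row (venue_id=8): matches 5 t2 row(s) → 5 output row(s).
Total: 25 rows.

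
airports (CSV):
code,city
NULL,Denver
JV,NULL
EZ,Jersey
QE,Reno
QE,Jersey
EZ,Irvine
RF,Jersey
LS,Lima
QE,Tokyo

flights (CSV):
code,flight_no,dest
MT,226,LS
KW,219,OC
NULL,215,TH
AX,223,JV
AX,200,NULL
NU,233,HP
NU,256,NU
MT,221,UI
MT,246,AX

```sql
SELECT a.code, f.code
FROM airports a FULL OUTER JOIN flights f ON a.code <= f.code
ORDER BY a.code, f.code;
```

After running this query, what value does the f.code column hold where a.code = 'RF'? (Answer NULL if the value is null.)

FULL OUTER JOIN keeps every row from both sides; unmatched rows get NULL for the other side's columns.
Matching on a.code <= f.code. A NULL in a compared column never satisfies the condition.
- a row (code=NULL): no match → kept, f columns NULL.
- a row (code=JV): matches 6 f row(s) → 6 output row(s).
- a row (code=EZ): matches 6 f row(s) → 6 output row(s).
- a row (code=QE): no match → kept, f columns NULL.
- a row (code=QE): no match → kept, f columns NULL.
- a row (code=EZ): matches 6 f row(s) → 6 output row(s).
- a row (code=RF): no match → kept, f columns NULL.
- a row (code=LS): matches 5 f row(s) → 5 output row(s).
- a row (code=QE): no match → kept, f columns NULL.
- 3 f row(s) had no a match → kept, a columns NULL.

NULL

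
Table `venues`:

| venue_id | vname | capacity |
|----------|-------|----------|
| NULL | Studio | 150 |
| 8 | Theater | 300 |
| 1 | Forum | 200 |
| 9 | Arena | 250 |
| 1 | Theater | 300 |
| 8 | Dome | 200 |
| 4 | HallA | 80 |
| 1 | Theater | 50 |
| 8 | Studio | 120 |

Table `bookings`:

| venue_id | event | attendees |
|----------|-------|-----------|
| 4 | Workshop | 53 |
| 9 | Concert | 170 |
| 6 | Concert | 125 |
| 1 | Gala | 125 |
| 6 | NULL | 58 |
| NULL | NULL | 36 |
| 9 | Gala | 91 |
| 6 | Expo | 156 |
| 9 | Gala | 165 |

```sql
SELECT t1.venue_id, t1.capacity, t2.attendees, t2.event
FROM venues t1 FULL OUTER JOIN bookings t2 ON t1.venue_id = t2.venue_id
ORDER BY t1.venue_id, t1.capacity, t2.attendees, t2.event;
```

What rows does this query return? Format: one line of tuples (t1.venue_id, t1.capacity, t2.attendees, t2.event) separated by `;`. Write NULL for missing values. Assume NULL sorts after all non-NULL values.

FULL OUTER JOIN keeps every row from both sides; unmatched rows get NULL for the other side's columns.
Matching on t1.venue_id = t2.venue_id. A NULL in a compared column never satisfies the condition.
- t1[0] venue_id=NULL → no match; kept with NULLs on the t2 side.
- t1[1] venue_id=8 → no match; kept with NULLs on the t2 side.
- t1[2] venue_id=1 → 1 match(es) in t2 → 1 row(s).
- t1[3] venue_id=9 → 3 match(es) in t2 → 3 row(s).
- t1[4] venue_id=1 → 1 match(es) in t2 → 1 row(s).
- t1[5] venue_id=8 → no match; kept with NULLs on the t2 side.
- t1[6] venue_id=4 → 1 match(es) in t2 → 1 row(s).
- t1[7] venue_id=1 → 1 match(es) in t2 → 1 row(s).
- t1[8] venue_id=8 → no match; kept with NULLs on the t2 side.
- 4 t2 row(s) had no t1 match → kept, t1 columns NULL.

(1, 50, 125, Gala); (1, 200, 125, Gala); (1, 300, 125, Gala); (4, 80, 53, Workshop); (8, 120, NULL, NULL); (8, 200, NULL, NULL); (8, 300, NULL, NULL); (9, 250, 91, Gala); (9, 250, 165, Gala); (9, 250, 170, Concert); (NULL, 150, NULL, NULL); (NULL, NULL, 36, NULL); (NULL, NULL, 58, NULL); (NULL, NULL, 125, Concert); (NULL, NULL, 156, Expo)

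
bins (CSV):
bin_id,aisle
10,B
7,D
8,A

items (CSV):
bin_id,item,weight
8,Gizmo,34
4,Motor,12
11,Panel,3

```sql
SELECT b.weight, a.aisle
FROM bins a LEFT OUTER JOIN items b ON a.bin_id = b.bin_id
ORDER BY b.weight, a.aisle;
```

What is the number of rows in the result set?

3

LEFT JOIN keeps every row from `bins`; unmatched rows get NULL for `items`'s columns.
Matching on a.bin_id = b.bin_id.
- bin_id=10: no b row matches, row kept with b columns NULL.
- bin_id=7: no b row matches, row kept with b columns NULL.
- bin_id=8: 1 matching b row(s), so 1 row(s) emitted.
Total: 1 matched + 2 padded = 3 rows.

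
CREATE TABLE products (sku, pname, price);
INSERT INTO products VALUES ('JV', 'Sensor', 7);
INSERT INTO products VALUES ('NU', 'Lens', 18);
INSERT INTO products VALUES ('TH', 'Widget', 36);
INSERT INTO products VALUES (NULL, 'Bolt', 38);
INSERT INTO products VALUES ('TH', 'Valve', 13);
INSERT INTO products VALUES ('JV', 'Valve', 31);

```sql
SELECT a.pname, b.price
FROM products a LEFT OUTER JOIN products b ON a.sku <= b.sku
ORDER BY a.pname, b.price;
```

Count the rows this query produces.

18

LEFT JOIN keeps every row from `products a`; unmatched rows get NULL for `products b`'s columns.
Matching on a.sku <= b.sku. A NULL in a compared column never satisfies the condition.
- sku=JV: 5 matching b row(s), so 5 row(s) emitted.
- sku=NU: 3 matching b row(s), so 3 row(s) emitted.
- sku=TH: 2 matching b row(s), so 2 row(s) emitted.
- sku=NULL: no b row matches, row kept with b columns NULL.
- sku=TH: 2 matching b row(s), so 2 row(s) emitted.
- sku=JV: 5 matching b row(s), so 5 row(s) emitted.
Total: 17 matched + 1 padded = 18 rows.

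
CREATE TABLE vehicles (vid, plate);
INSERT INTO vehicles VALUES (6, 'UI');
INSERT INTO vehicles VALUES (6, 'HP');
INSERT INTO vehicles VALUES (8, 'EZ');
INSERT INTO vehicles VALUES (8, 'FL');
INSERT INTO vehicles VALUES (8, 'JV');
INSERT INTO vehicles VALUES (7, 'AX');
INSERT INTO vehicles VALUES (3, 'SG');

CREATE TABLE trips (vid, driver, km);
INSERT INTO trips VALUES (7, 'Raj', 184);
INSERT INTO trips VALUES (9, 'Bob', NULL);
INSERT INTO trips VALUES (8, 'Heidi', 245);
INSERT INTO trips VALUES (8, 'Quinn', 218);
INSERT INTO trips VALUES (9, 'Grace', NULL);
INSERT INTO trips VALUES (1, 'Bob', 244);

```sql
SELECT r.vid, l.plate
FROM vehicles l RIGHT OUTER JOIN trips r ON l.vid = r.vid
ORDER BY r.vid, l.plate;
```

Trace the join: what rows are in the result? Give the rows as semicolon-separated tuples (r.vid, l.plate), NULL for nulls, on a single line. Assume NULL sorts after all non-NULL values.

(1, NULL); (7, AX); (8, EZ); (8, EZ); (8, FL); (8, FL); (8, JV); (8, JV); (9, NULL); (9, NULL)

RIGHT JOIN keeps every row from `trips`; unmatched rows get NULL for `vehicles`'s columns.
Matching on l.vid = r.vid.
- l (vid=6) has no partner in r.
- l (vid=6) has no partner in r.
- l (vid=8) pairs with 2 row(s) of r.
- l (vid=8) pairs with 2 row(s) of r.
- l (vid=8) pairs with 2 row(s) of r.
- l (vid=7) pairs with 1 row(s) of r.
- l (vid=3) has no partner in r.
- plus 3 unmatched r row(s), each kept with NULL l columns.
After projecting and ordering:
r.vid | l.plate
1 | NULL
7 | AX
8 | EZ
8 | EZ
8 | FL
8 | FL
8 | JV
8 | JV
9 | NULL
9 | NULL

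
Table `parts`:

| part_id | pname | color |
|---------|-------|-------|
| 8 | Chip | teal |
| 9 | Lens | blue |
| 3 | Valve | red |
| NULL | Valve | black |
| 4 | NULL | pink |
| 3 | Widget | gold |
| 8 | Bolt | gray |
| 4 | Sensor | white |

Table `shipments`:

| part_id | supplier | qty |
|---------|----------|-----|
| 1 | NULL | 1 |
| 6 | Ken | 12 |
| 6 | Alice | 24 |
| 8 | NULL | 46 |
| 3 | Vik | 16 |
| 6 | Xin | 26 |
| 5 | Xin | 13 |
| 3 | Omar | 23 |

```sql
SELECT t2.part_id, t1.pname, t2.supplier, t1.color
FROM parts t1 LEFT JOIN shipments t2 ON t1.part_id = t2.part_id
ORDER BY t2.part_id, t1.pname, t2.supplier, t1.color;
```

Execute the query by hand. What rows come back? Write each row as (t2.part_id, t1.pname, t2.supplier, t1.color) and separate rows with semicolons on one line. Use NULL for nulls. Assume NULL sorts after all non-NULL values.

(3, Valve, Omar, red); (3, Valve, Vik, red); (3, Widget, Omar, gold); (3, Widget, Vik, gold); (8, Bolt, NULL, gray); (8, Chip, NULL, teal); (NULL, Lens, NULL, blue); (NULL, Sensor, NULL, white); (NULL, Valve, NULL, black); (NULL, NULL, NULL, pink)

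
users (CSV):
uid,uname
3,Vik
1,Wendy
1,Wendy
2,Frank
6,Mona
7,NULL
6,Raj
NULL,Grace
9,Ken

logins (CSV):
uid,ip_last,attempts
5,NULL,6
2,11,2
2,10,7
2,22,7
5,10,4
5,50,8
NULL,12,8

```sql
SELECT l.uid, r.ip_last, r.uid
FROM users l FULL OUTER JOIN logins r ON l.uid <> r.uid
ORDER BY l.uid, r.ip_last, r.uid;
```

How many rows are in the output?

47

FULL OUTER JOIN keeps every row from both sides; unmatched rows get NULL for the other side's columns.
Matching on l.uid <> r.uid. A NULL in a compared column never satisfies the condition.
Matched pairs: 45; unmatched l rows kept: 1; unmatched r rows kept: 1.
Total: 45 matched + 2 padded = 47 rows.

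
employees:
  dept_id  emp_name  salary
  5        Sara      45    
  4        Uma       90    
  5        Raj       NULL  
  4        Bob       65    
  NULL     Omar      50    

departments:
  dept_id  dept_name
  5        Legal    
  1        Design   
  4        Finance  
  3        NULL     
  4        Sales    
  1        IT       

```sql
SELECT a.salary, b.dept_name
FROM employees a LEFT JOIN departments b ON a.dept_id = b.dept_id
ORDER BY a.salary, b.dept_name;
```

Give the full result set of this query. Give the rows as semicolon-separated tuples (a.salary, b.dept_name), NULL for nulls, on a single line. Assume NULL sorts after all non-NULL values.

LEFT JOIN keeps every row from `employees`; unmatched rows get NULL for `departments`'s columns.
Matching on a.dept_id = b.dept_id. A NULL in a compared column never satisfies the condition.
- a (dept_id=5) pairs with 1 row(s) of b.
- a (dept_id=4) pairs with 2 row(s) of b.
- a (dept_id=5) pairs with 1 row(s) of b.
- a (dept_id=4) pairs with 2 row(s) of b.
- a (dept_id=NULL) has no partner → padded with NULL.
After projecting and ordering:
a.salary | b.dept_name
45 | Legal
50 | NULL
65 | Finance
65 | Sales
90 | Finance
90 | Sales
NULL | Legal

(45, Legal); (50, NULL); (65, Finance); (65, Sales); (90, Finance); (90, Sales); (NULL, Legal)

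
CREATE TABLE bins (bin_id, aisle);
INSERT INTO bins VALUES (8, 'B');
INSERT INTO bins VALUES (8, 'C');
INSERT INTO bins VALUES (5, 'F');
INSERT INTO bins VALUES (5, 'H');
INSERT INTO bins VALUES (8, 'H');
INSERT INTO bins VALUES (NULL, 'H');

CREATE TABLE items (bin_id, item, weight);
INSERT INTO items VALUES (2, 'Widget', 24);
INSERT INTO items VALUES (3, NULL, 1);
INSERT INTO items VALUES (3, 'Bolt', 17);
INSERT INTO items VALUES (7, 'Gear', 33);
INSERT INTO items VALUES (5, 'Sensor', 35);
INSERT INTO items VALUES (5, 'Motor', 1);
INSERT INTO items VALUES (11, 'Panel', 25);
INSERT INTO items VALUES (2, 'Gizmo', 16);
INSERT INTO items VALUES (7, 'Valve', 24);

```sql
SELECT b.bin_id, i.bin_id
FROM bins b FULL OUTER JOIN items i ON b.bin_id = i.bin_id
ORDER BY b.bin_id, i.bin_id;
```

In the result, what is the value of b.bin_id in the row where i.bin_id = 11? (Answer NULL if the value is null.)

FULL OUTER JOIN keeps every row from both sides; unmatched rows get NULL for the other side's columns.
Matching on b.bin_id = i.bin_id. A NULL in a compared column never satisfies the condition.
- bin_id=8: no i row matches, row kept with i columns NULL.
- bin_id=8: no i row matches, row kept with i columns NULL.
- bin_id=5: 2 matching i row(s), so 2 row(s) emitted.
- bin_id=5: 2 matching i row(s), so 2 row(s) emitted.
- bin_id=8: no i row matches, row kept with i columns NULL.
- bin_id=NULL: no i row matches, row kept with i columns NULL.
- 7 i row(s) had no b match → kept, b columns NULL.

NULL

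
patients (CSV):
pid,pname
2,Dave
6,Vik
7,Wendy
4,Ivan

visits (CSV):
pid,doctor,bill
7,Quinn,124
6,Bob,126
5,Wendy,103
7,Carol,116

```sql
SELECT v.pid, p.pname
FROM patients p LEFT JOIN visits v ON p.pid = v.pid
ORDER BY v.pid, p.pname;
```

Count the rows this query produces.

5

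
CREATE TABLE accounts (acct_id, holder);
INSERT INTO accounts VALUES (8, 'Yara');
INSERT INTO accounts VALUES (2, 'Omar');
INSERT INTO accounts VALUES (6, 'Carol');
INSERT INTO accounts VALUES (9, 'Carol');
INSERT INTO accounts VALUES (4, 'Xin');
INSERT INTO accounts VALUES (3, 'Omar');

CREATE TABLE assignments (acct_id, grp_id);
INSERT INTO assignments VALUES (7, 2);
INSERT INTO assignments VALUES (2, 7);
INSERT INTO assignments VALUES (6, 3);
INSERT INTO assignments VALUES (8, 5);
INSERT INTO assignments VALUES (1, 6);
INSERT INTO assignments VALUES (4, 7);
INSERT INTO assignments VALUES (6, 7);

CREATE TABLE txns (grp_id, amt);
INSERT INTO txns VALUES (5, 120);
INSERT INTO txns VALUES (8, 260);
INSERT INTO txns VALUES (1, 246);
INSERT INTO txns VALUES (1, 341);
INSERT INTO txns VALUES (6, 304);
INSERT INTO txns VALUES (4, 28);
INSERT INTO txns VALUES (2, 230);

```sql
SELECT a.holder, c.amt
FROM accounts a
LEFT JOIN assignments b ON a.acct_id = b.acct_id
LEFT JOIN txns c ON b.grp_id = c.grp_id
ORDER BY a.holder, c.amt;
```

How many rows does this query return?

7

Step 1 — a LEFT JOIN b on acct_id → 7 row(s).
Then LEFT JOIN `txns c` on grp_id: each of those 7 rows is kept; rows whose b.grp_id has no match in c get NULL for c's columns.
Result: 7 row(s).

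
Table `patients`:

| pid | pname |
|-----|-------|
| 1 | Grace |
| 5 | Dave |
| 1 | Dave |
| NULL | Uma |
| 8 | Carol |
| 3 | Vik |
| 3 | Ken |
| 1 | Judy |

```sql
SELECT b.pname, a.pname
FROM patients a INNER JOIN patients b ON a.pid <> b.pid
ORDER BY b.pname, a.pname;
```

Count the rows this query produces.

34

INNER JOIN keeps only pairs where the ON condition holds.
Matching on a.pid <> b.pid. A NULL in a compared column never satisfies the condition.
- a row (pid=1): matches 4 b row(s) → 4 output row(s).
- a row (pid=5): matches 6 b row(s) → 6 output row(s).
- a row (pid=1): matches 4 b row(s) → 4 output row(s).
- a row (pid=NULL): no match → dropped.
- a row (pid=8): matches 6 b row(s) → 6 output row(s).
- a row (pid=3): matches 5 b row(s) → 5 output row(s).
- a row (pid=3): matches 5 b row(s) → 5 output row(s).
- a row (pid=1): matches 4 b row(s) → 4 output row(s).
Total: 34 rows.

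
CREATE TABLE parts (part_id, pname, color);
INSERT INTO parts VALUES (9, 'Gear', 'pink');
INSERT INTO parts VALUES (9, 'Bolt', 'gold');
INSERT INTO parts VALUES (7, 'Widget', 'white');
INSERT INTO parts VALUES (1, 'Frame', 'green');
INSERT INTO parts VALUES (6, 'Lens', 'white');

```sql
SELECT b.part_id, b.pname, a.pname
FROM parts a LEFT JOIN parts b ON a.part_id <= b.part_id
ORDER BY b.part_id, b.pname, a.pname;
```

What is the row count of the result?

LEFT JOIN keeps every row from `parts a`; unmatched rows get NULL for `parts b`'s columns.
Matching on a.part_id <= b.part_id.
- a row (part_id=9): matches 2 b row(s) → 2 output row(s).
- a row (part_id=9): matches 2 b row(s) → 2 output row(s).
- a row (part_id=7): matches 3 b row(s) → 3 output row(s).
- a row (part_id=1): matches 5 b row(s) → 5 output row(s).
- a row (part_id=6): matches 4 b row(s) → 4 output row(s).
Total: 16 rows.

16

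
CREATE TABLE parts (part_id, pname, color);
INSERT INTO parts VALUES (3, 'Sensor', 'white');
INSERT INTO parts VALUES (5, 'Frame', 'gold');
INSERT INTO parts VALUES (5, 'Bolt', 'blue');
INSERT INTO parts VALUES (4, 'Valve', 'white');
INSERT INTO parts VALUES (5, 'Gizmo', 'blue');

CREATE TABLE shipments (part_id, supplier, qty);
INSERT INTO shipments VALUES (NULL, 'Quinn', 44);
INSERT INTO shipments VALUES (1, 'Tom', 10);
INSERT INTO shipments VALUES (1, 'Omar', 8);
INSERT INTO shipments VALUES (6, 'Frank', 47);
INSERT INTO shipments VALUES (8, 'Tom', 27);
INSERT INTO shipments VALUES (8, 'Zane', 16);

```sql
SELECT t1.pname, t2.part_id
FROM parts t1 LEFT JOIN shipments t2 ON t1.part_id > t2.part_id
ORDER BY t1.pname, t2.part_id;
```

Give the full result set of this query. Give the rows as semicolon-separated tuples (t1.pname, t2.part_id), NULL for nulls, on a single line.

LEFT JOIN keeps every row from `parts`; unmatched rows get NULL for `shipments`'s columns.
Matching on t1.part_id > t2.part_id. A NULL in a compared column never satisfies the condition.
- part_id=3: 2 matching t2 row(s), so 2 row(s) emitted.
- part_id=5: 2 matching t2 row(s), so 2 row(s) emitted.
- part_id=5: 2 matching t2 row(s), so 2 row(s) emitted.
- part_id=4: 2 matching t2 row(s), so 2 row(s) emitted.
- part_id=5: 2 matching t2 row(s), so 2 row(s) emitted.
After projecting and ordering:
t1.pname | t2.part_id
Bolt | 1
Bolt | 1
Frame | 1
Frame | 1
Gizmo | 1
Gizmo | 1
Sensor | 1
Sensor | 1
Valve | 1
Valve | 1

(Bolt, 1); (Bolt, 1); (Frame, 1); (Frame, 1); (Gizmo, 1); (Gizmo, 1); (Sensor, 1); (Sensor, 1); (Valve, 1); (Valve, 1)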